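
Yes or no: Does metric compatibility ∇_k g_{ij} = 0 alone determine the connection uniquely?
One also needs vanishing torsion; metric compatibility plus torsion-freeness singles out the Levi-Civita connection.
No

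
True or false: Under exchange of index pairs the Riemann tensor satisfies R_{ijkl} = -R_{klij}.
The pair-exchange symmetry has a plus sign: R_{ijkl} = +R_{klij}.
False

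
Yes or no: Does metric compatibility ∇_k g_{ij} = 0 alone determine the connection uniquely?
One also needs vanishing torsion; metric compatibility plus torsion-freeness singles out the Levi-Civita connection.
No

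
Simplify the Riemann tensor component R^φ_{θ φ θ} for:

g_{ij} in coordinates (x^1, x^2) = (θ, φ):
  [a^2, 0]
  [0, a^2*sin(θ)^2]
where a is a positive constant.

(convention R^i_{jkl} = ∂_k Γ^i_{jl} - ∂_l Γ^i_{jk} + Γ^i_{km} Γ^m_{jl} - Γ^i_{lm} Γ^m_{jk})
Non-zero Christoffel symbols (Γ^k_{ij} = Γ^k_{ji}):
Γ^θ_{φ φ} = -sin(2*θ)/2
Γ^φ_{θ φ} = 1/tan(θ)
R^φ_{θ φ θ} = ∂_φ Γ^φ_{θ θ} - ∂_θ Γ^φ_{θ φ} + Γ^φ_{φ m} Γ^m_{θ θ} - Γ^φ_{θ m} Γ^m_{θ φ}
  = (0) - (-1/sin(θ)^2) + (0) - (1/tan(θ)^2) = 1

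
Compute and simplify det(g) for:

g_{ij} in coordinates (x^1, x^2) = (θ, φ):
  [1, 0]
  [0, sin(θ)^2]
For a 2×2 metric: det(g) = g_{11}·g_{22} - g_{12}·g_{21}
= (1)·(sin(θ)^2) - (0)·(0)
= sin(θ)^2 - 0
det(g) = sin(θ)^2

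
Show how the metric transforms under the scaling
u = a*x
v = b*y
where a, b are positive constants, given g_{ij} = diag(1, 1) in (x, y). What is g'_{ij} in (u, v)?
Invert the transformation: x = u/a, y = v/b
g'_{ij} = (∂x^k/∂x'^i)(∂x^l/∂x'^j) g_{kl}; with g_{kl} = δ_{kl} this is Σ_k (∂x^k/∂x'^i)(∂x^k/∂x'^j).
Jacobian: ∂x/∂u = 1/a, ∂x/∂v = 0, ∂y/∂u = 0, ∂y/∂v = 1/b
g'_{uu} = (1/a)(1/a) + (0)(0) = 1/a^2
g'_{uv} = (1/a)(0) + (0)(1/b) = 0
g'_{vv} = (0)(0) + (1/b)(1/b) = 1/b^2
g'_{ij} = diag(1/a^2, 1/b^2)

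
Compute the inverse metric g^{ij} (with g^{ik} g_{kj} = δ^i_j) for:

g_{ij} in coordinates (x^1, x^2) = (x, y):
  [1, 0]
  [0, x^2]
The metric is diagonal, so g^{ij} is diagonal with entries 1/g_{ii}: diag(1, 1/(x^2)).
g^{ij}:
  [1, 0]
  [0, 1/x^2]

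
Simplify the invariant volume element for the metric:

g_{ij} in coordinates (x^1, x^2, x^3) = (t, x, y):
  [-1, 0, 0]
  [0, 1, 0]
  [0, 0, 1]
det(g) = -1
√|det(g)| = 1
Volume element: dV = 1 dt dx dy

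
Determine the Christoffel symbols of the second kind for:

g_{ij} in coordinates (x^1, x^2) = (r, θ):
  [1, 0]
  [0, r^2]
Using Γ^k_{ij} = (1/2) g^{km} (∂_i g_{mj} + ∂_j g_{mi} - ∂_m g_{ij}); the metric is diagonal, so only the m = k term contributes.
Non-zero symbols (using the symmetry Γ^k_{ij} = Γ^k_{ji}):
Γ^r_{θ θ} = (1/2) g^{rr} (∂_θ g_{rθ} + ∂_θ g_{rθ} - ∂_r g_{θθ}) = (1/2)(1)((0) + (0) - (2*r)) = -r
Γ^θ_{r θ} = (1/2) g^{θθ} (∂_r g_{θθ} + ∂_θ g_{θr} - ∂_θ g_{rθ}) = (1/2)(1/r^2)((2*r) + (0) - (0)) = 1/r
All other Christoffel symbols are zero.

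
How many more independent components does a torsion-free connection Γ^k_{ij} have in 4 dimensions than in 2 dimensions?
Independent components in n dimensions: n × n(n+1)/2 = n^2(n+1)/2.
4D: 4 × 10 = 40
2D: 2 × 3 = 6
Difference = 40 - 6 = 34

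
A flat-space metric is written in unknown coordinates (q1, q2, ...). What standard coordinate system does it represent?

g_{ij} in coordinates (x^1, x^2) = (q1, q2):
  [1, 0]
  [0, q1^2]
The line element ds^2 = dq1^2 + q1^2 dq2^2 is dr^2 + r^2 dθ^2 with q1 = r, q2 = θ.
polar coordinates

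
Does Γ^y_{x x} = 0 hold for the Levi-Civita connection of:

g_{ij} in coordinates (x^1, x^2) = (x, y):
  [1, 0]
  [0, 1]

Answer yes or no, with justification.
Γ^y_{x x} = (1/2) g^{yy} (∂_x g_{yx} + ∂_x g_{yx} - ∂_y g_{xx}) = (1/2)(1)((0) + (0) - (0)) = 0
This equals the proposed value 0.
Yes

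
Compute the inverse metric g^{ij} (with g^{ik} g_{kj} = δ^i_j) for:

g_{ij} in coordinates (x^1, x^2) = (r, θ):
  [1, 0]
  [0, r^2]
The metric is diagonal, so g^{ij} is diagonal with entries 1/g_{ii}: diag(1, 1/(r^2)).
g^{ij}:
  [1, 0]
  [0, 1/r^2]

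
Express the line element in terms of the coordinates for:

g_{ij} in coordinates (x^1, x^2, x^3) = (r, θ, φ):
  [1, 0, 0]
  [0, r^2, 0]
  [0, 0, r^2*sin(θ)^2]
ds^2 = g_{ij} dx^i dx^j; only the non-zero components contribute.
ds^2 = dr^2 + r^2 dθ^2 + r^2*sin(θ)^2 dφ^2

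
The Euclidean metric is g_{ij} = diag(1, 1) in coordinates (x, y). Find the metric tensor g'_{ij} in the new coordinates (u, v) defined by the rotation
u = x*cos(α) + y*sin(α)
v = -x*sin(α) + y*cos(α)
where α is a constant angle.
Invert the transformation: x = u*cos(α) - v*sin(α), y = u*sin(α) + v*cos(α)
g'_{ij} = (∂x^k/∂x'^i)(∂x^l/∂x'^j) g_{kl}; with g_{kl} = δ_{kl} this is Σ_k (∂x^k/∂x'^i)(∂x^k/∂x'^j).
Jacobian: ∂x/∂u = cos(α), ∂x/∂v = -sin(α), ∂y/∂u = sin(α), ∂y/∂v = cos(α)
g'_{uu} = (cos(α))(cos(α)) + (sin(α))(sin(α)) = 1
g'_{uv} = (cos(α))(-sin(α)) + (sin(α))(cos(α)) = 0
g'_{vv} = (-sin(α))(-sin(α)) + (cos(α))(cos(α)) = 1
g'_{ij} = diag(1, 1)
The Euclidean metric is invariant under rotations.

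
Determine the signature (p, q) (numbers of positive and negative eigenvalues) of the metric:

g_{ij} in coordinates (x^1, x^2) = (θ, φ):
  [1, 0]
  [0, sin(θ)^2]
The metric is diagonal, so its eigenvalues are the diagonal entries: 1, sin(θ)^2 (at a generic point, where coordinate-dependent entries are positive).
2 positive, 0 negative.
(2, 0) - Riemannian (positive definite)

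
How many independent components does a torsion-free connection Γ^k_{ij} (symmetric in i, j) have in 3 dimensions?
Γ^k_{ij} has n choices for the upper index and n(n+1)/2 independent symmetric lower index pairs.
Total = 3 × 3×4/2 = 3 × 6 = 18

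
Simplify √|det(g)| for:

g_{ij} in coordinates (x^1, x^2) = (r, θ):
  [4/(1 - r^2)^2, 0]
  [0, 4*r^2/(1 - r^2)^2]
det(g) = 16*r^2/(1 - r^2)^4
√|det(g)| = 4*r/(r^2 - 1)^2
Volume element: dV = 4*r/(r^2 - 1)^2 dr dθ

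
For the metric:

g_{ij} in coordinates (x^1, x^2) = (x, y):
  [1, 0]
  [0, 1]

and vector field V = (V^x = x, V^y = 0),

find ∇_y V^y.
All Christoffel symbols are zero.
∇_y V^y = ∂_y V^y + Γ^y_{y j} V^j
  = (0) + (0)(x) + (0)(0)
  = 0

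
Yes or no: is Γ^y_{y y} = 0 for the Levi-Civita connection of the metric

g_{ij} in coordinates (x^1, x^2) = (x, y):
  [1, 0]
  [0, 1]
Γ^y_{y y} = (1/2) g^{yy} (∂_y g_{yy} + ∂_y g_{yy} - ∂_y g_{yy}) = (1/2)(1)((0) + (0) - (0)) = 0
This equals the proposed value 0.
Yes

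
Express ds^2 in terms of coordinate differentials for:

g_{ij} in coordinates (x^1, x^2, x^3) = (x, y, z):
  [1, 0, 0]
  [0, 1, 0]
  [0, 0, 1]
ds^2 = g_{ij} dx^i dx^j; only the non-zero components contribute.
ds^2 = dx^2 + dy^2 + dz^2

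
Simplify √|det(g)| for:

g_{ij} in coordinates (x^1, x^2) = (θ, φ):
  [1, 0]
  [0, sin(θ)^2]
det(g) = sin(θ)^2
√|det(g)| = sin(θ) (taking 0 < θ < π so that |sin(θ)| = sin(θ))
Volume element: dV = sin(θ) dθ dφ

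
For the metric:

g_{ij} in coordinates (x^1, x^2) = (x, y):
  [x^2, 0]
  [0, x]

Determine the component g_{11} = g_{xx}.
With x^1 = x, x^2 = y, g_{11} = g_{xx} is the row-1, column-1 entry of the matrix.
g_{11} = x^2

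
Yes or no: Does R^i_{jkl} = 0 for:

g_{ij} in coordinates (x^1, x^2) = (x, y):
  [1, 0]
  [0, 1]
All metric components are constant, so every Christoffel symbol vanishes and R^i_{jkl} = 0.
Yes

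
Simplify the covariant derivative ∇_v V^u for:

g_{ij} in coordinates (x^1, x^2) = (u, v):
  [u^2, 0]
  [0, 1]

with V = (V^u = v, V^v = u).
Non-zero Christoffel symbols:
Γ^u_{u u} = 1/u
∇_v V^u = ∂_v V^u + Γ^u_{v j} V^j
  = (1) + (0)(v) + (0)(u)
  = 1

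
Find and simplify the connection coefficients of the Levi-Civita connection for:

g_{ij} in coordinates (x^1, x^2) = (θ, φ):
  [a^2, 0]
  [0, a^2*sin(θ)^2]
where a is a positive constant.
Using Γ^k_{ij} = (1/2) g^{km} (∂_i g_{mj} + ∂_j g_{mi} - ∂_m g_{ij}); the metric is diagonal, so only the m = k term contributes.
Non-zero symbols (using the symmetry Γ^k_{ij} = Γ^k_{ji}):
Γ^θ_{φ φ} = (1/2) g^{θθ} (∂_φ g_{θφ} + ∂_φ g_{θφ} - ∂_θ g_{φφ}) = (1/2)(1/a^2)((0) + (0) - (a^2*sin(2*θ))) = -sin(2*θ)/2
Γ^φ_{θ φ} = (1/2) g^{φφ} (∂_θ g_{φφ} + ∂_φ g_{φθ} - ∂_φ g_{θφ}) = (1/2)(1/(a^2*sin(θ)^2))((a^2*sin(2*θ)) + (0) - (0)) = 1/tan(θ)
All other Christoffel symbols are zero.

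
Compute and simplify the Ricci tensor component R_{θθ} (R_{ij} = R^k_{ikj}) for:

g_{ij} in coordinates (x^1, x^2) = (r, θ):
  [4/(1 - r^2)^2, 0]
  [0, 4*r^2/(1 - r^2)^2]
Non-zero Christoffel symbols (Γ^k_{ij} = Γ^k_{ji}):
Γ^r_{r r} = 2*r/(1 - r^2)
Γ^r_{θ θ} = (r^3 + r)/(r^2 - 1)
Γ^θ_{r θ} = (-r^2 - 1)/(r^3 - r)
R^r_{θ r θ} = ∂_r Γ^r_{θ θ} - ∂_θ Γ^r_{θ r} + Γ^r_{r m} Γ^m_{θ θ} - Γ^r_{θ m} Γ^m_{θ r}
  = ((r^4 - 4*r^2 - 1)/(r^2 - 1)^2) - (0) + (-2*r^2*(r^2 + 1)/(r^2 - 1)^2) - (-(r^2 + 1)^2/(r^2 - 1)^2) = -4*r^2/(r^2 - 1)^2
R^θ_{θ θ θ} = 0 (a repeated index in an antisymmetric pair)
R_{θθ} = R^r_{θ r θ} + R^θ_{θ θ θ} = (-4*r^2/(r^2 - 1)^2) + (0) = -4*r^2/(r^2 - 1)^2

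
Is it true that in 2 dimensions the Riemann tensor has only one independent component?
The number of independent components is n^2(n^2-1)/12 = 4·3/12 = 1 for n = 2 (e.g. R_{1212}).
Yes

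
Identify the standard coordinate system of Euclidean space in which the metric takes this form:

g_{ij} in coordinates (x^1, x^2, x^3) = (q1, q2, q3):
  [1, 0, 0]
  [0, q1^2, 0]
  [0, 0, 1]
The line element ds^2 = dq1^2 + q1^2 dq2^2 + dq3^2 is dr^2 + r^2 dθ^2 + dz^2 with q1 = r, q2 = θ, q3 = z.
cylindrical coordinates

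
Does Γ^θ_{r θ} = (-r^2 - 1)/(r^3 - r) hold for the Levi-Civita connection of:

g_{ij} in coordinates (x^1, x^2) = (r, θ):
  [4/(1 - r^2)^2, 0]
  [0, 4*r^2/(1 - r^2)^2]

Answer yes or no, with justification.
Γ^θ_{r θ} = (1/2) g^{θθ} (∂_r g_{θθ} + ∂_θ g_{θr} - ∂_θ g_{rθ}) = (1/2)((1 - r^2)^2/(4*r^2))((-8*(r^3 + r)/(r^2 - 1)^3) + (0) - (0)) = (-r^2 - 1)/(r^3 - r)
This equals the proposed value (-r^2 - 1)/(r^3 - r).
Yes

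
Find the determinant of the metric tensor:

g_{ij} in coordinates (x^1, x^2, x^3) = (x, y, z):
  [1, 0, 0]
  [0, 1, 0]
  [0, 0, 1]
Diagonal metric: det(g) = g_{11}·g_{22}·g_{33}
= (1)·(1)·(1)
det(g) = 1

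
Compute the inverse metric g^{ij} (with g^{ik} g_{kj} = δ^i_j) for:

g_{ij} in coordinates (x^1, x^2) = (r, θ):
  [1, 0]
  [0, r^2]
The metric is diagonal, so g^{ij} is diagonal with entries 1/g_{ii}: diag(1, 1/(r^2)).
g^{ij}:
  [1, 0]
  [0, 1/r^2]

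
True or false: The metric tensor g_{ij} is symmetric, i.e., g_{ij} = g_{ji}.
By definition the metric is a symmetric bilinear form, g_{ij} = g_{ji}.
True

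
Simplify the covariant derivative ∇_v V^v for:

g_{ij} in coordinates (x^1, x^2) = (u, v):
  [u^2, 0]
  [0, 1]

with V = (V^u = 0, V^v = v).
Non-zero Christoffel symbols:
Γ^u_{u u} = 1/u
∇_v V^v = ∂_v V^v + Γ^v_{v j} V^j
  = (1) + (0)(0) + (0)(v)
  = 1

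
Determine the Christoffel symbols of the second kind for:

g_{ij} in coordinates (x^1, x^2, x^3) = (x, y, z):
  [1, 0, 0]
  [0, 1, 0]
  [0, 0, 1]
Using Γ^k_{ij} = (1/2) g^{km} (∂_i g_{mj} + ∂_j g_{mi} - ∂_m g_{ij}); the metric is diagonal, so only the m = k term contributes.
Every metric component is constant, so all ∂_m g_{ij} = 0 and every Christoffel symbol vanishes.
All Christoffel symbols are zero.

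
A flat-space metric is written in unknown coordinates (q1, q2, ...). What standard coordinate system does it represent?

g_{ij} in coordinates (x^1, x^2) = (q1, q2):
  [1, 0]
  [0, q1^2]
The line element ds^2 = dq1^2 + q1^2 dq2^2 is dr^2 + r^2 dθ^2 with q1 = r, q2 = θ.
polar coordinates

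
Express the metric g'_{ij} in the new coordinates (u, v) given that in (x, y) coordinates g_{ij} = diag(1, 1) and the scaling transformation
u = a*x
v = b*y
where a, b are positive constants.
Invert the transformation: x = u/a, y = v/b
g'_{ij} = (∂x^k/∂x'^i)(∂x^l/∂x'^j) g_{kl}; with g_{kl} = δ_{kl} this is Σ_k (∂x^k/∂x'^i)(∂x^k/∂x'^j).
Jacobian: ∂x/∂u = 1/a, ∂x/∂v = 0, ∂y/∂u = 0, ∂y/∂v = 1/b
g'_{uu} = (1/a)(1/a) + (0)(0) = 1/a^2
g'_{uv} = (1/a)(0) + (0)(1/b) = 0
g'_{vv} = (0)(0) + (1/b)(1/b) = 1/b^2
g'_{ij} = diag(1/a^2, 1/b^2)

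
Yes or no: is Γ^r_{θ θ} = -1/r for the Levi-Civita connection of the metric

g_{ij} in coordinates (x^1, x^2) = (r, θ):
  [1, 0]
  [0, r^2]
Γ^r_{θ θ} = (1/2) g^{rr} (∂_θ g_{rθ} + ∂_θ g_{rθ} - ∂_r g_{θθ}) = (1/2)(1)((0) + (0) - (2*r)) = -r
This differs from the proposed value -1/r.
No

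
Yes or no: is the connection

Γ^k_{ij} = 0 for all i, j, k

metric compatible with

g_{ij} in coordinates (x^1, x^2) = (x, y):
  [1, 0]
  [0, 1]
Using ∇_k g_{ij} = ∂_k g_{ij} - Γ^m_{ki} g_{mj} - Γ^m_{kj} g_{im}:
e.g. ∇_y g_{yy} = (0) - (0) - (0) = 0
Every component ∇_k g_{ij} vanishes: the connection is metric compatible.
Yes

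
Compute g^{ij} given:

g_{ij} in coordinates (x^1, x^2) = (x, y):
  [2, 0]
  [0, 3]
The metric is diagonal, so g^{ij} is diagonal with entries 1/g_{ii}: diag(1/2, 1/3).
g^{ij}:
  [1/2, 0]
  [0, 1/3]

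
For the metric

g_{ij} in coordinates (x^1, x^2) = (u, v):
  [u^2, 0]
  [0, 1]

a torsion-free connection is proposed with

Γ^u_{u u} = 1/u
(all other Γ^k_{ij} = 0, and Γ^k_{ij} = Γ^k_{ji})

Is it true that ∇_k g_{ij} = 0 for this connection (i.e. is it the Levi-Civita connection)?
Using ∇_k g_{ij} = ∂_k g_{ij} - Γ^m_{ki} g_{mj} - Γ^m_{kj} g_{im}:
e.g. ∇_u g_{uu} = (2*u) - (u) - (u) = 0
Every component ∇_k g_{ij} vanishes: the connection is metric compatible.
Yes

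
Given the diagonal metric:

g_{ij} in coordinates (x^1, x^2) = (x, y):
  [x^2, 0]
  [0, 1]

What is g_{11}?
With x^1 = x, x^2 = y, g_{11} = g_{xx} is the row-1, column-1 entry of the matrix.
g_{11} = x^2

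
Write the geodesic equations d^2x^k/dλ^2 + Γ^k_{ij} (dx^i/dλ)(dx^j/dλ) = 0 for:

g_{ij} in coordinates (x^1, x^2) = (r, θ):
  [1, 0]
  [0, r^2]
Geodesic equation: d^2x^k/dλ^2 + Γ^k_{ij} (dx^i/dλ)(dx^j/dλ) = 0.
Non-zero Christoffel symbols:
Γ^r_{θ θ} = -r
Γ^θ_{r θ} = 1/r
Substituting (the symmetric pair Γ^k_{ij}, Γ^k_{ji} combines into a factor 2):
d^2r/dλ^2 - r (dθ/dλ)^2 = 0
d^2θ/dλ^2 + (2/r) (dr/dλ)(dθ/dλ) = 0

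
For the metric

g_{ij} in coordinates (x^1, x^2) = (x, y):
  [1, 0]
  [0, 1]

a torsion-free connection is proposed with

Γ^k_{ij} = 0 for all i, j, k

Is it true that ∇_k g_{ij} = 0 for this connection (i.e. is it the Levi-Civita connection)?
Using ∇_k g_{ij} = ∂_k g_{ij} - Γ^m_{ki} g_{mj} - Γ^m_{kj} g_{im}:
e.g. ∇_x g_{yy} = (0) - (0) - (0) = 0
Every component ∇_k g_{ij} vanishes: the connection is metric compatible.
Yes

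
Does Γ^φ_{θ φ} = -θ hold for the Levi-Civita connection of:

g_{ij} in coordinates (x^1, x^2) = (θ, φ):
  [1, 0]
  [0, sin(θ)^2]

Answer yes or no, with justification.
Γ^φ_{θ φ} = (1/2) g^{φφ} (∂_θ g_{φφ} + ∂_φ g_{φθ} - ∂_φ g_{θφ}) = (1/2)(1/sin(θ)^2)((sin(2*θ)) + (0) - (0)) = 1/tan(θ)
This differs from the proposed value -θ.
No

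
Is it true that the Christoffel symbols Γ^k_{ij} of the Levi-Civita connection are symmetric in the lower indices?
The Levi-Civita connection is torsion-free, which is exactly Γ^k_{ij} = Γ^k_{ji}.
Yes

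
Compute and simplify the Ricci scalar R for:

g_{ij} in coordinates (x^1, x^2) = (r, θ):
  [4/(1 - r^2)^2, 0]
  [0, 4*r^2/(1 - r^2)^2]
Non-zero Christoffel symbols (Γ^k_{ij} = Γ^k_{ji}):
Γ^r_{r r} = 2*r/(1 - r^2)
Γ^r_{θ θ} = (r^3 + r)/(r^2 - 1)
Γ^θ_{r θ} = (-r^2 - 1)/(r^3 - r)
Ricci tensor (R_{ij} = R^k_{ikj}): R_{rr} = -4/(r^2 - 1)^2, R_{rθ} = 0, R_{θθ} = -4*r^2/(r^2 - 1)^2
Inverse metric: g^{rr} = (1 - r^2)^2/4, g^{θθ} = (1 - r^2)^2/(4*r^2)
R = g^{ij} R_{ij} = ((1 - r^2)^2/4)(-4/(r^2 - 1)^2) + ((1 - r^2)^2/(4*r^2))(-4*r^2/(r^2 - 1)^2) = -2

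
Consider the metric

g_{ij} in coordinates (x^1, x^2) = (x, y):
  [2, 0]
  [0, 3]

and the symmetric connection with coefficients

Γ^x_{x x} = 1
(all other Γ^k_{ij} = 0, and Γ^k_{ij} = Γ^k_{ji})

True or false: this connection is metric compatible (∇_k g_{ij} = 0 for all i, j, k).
Using ∇_k g_{ij} = ∂_k g_{ij} - Γ^m_{ki} g_{mj} - Γ^m_{kj} g_{im}:
∇_x g_{xx} = (0) - (2) - (2) = -4 ≠ 0
So the connection is not metric compatible (it is not the Levi-Civita connection).
False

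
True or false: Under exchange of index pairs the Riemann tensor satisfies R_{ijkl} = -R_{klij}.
The pair-exchange symmetry has a plus sign: R_{ijkl} = +R_{klij}.
False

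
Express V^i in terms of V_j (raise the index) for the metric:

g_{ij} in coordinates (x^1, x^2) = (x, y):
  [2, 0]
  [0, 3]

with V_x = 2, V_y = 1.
Inverse metric (diagonal): g^{xx} = 1/2, g^{yy} = 1/3
V^i = g^{ij} V_j:
V^x = (1/2)(2) + (0)(1) = 1
V^y = (0)(2) + (1/3)(1) = 1/3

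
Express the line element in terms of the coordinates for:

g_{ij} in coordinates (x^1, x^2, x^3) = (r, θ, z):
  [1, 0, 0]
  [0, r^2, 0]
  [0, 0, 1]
ds^2 = g_{ij} dx^i dx^j; only the non-zero components contribute.
ds^2 = dr^2 + r^2 dθ^2 + dz^2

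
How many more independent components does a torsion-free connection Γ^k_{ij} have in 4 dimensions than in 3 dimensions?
Independent components in n dimensions: n × n(n+1)/2 = n^2(n+1)/2.
4D: 4 × 10 = 40
3D: 3 × 6 = 18
Difference = 40 - 18 = 22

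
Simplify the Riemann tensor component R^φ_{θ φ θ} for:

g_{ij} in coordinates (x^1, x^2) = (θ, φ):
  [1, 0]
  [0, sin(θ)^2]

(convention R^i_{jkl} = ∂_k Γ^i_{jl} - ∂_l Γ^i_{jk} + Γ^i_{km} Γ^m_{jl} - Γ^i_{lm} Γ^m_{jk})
Non-zero Christoffel symbols (Γ^k_{ij} = Γ^k_{ji}):
Γ^θ_{φ φ} = -sin(2*θ)/2
Γ^φ_{θ φ} = 1/tan(θ)
R^φ_{θ φ θ} = ∂_φ Γ^φ_{θ θ} - ∂_θ Γ^φ_{θ φ} + Γ^φ_{φ m} Γ^m_{θ θ} - Γ^φ_{θ m} Γ^m_{θ φ}
  = (0) - (-1/sin(θ)^2) + (0) - (1/tan(θ)^2) = 1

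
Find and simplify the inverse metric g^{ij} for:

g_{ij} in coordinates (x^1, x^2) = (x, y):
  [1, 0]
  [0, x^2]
The metric is diagonal, so g^{ij} is diagonal with entries 1/g_{ii}: diag(1, 1/(x^2)).
g^{ij}:
  [1, 0]
  [0, 1/x^2]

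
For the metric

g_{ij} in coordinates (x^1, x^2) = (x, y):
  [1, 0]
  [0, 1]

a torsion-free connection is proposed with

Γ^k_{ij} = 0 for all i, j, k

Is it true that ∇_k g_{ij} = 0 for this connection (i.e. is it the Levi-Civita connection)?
Using ∇_k g_{ij} = ∂_k g_{ij} - Γ^m_{ki} g_{mj} - Γ^m_{kj} g_{im}:
e.g. ∇_y g_{xy} = (0) - (0) - (0) = 0
Every component ∇_k g_{ij} vanishes: the connection is metric compatible.
Yes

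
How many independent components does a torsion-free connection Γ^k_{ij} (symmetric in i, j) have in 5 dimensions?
Γ^k_{ij} has n choices for the upper index and n(n+1)/2 independent symmetric lower index pairs.
Total = 5 × 5×6/2 = 5 × 15 = 75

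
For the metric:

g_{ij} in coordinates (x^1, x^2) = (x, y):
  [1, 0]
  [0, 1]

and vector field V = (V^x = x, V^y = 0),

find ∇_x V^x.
All Christoffel symbols are zero.
∇_x V^x = ∂_x V^x + Γ^x_{x j} V^j
  = (1) + (0)(x) + (0)(0)
  = 1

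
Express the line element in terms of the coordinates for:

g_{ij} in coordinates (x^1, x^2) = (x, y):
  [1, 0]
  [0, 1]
ds^2 = g_{ij} dx^i dx^j; only the non-zero components contribute.
ds^2 = dx^2 + dy^2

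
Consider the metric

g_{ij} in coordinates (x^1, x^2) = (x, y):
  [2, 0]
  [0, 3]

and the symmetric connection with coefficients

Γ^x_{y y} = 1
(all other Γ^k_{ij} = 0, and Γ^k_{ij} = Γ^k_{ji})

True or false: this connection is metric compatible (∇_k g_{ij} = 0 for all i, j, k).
Using ∇_k g_{ij} = ∂_k g_{ij} - Γ^m_{ki} g_{mj} - Γ^m_{kj} g_{im}:
∇_y g_{xy} = (0) - (0) - (2) = -2 ≠ 0
So the connection is not metric compatible (it is not the Levi-Civita connection).
False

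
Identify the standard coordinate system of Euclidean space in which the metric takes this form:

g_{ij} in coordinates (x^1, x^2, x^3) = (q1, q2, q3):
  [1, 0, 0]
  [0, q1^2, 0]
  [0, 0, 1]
The line element ds^2 = dq1^2 + q1^2 dq2^2 + dq3^2 is dr^2 + r^2 dθ^2 + dz^2 with q1 = r, q2 = θ, q3 = z.
cylindrical coordinates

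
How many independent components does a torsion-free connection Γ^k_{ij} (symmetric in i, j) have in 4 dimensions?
Γ^k_{ij} has n choices for the upper index and n(n+1)/2 independent symmetric lower index pairs.
Total = 4 × 4×5/2 = 4 × 10 = 40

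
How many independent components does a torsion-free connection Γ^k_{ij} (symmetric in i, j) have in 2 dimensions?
Γ^k_{ij} has n choices for the upper index and n(n+1)/2 independent symmetric lower index pairs.
Total = 2 × 2×3/2 = 2 × 3 = 6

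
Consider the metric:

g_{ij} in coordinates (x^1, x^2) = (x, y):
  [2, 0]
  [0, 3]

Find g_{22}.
With x^1 = x, x^2 = y, g_{22} = g_{yy} is the row-2, column-2 entry of the matrix.
g_{22} = 3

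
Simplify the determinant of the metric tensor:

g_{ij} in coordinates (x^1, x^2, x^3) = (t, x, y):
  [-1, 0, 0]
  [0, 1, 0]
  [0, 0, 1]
Diagonal metric: det(g) = g_{11}·g_{22}·g_{33}
= (-1)·(1)·(1)
det(g) = -1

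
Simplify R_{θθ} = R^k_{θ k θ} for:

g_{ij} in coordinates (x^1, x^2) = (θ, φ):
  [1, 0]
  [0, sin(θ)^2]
Non-zero Christoffel symbols (Γ^k_{ij} = Γ^k_{ji}):
Γ^θ_{φ φ} = -sin(2*θ)/2
Γ^φ_{θ φ} = 1/tan(θ)
R^θ_{θ θ θ} = 0 (a repeated index in an antisymmetric pair)
R^φ_{θ φ θ} = ∂_φ Γ^φ_{θ θ} - ∂_θ Γ^φ_{θ φ} + Γ^φ_{φ m} Γ^m_{θ θ} - Γ^φ_{θ m} Γ^m_{θ φ}
  = (0) - (-1/sin(θ)^2) + (0) - (1/tan(θ)^2) = 1
R_{θθ} = R^θ_{θ θ θ} + R^φ_{θ φ θ} = (0) + (1) = 1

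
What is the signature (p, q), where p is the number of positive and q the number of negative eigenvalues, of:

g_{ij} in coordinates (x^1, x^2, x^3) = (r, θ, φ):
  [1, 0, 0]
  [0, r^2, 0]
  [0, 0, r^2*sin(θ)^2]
The metric is diagonal, so its eigenvalues are the diagonal entries: 1, r^2, r^2*sin(θ)^2 (at a generic point, where coordinate-dependent entries are positive).
3 positive, 0 negative.
(3, 0) - Riemannian (positive definite)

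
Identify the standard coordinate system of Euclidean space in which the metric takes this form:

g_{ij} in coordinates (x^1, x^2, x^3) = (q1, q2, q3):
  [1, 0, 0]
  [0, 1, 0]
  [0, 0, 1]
All components are constant and the metric is the identity, i.e. orthonormal rectilinear coordinates.
Cartesian (3D) coordinates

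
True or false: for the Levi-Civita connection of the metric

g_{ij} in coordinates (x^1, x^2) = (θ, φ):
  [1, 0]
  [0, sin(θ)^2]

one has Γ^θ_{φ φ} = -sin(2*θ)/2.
Γ^θ_{φ φ} = (1/2) g^{θθ} (∂_φ g_{θφ} + ∂_φ g_{θφ} - ∂_θ g_{φφ}) = (1/2)(1)((0) + (0) - (sin(2*θ))) = -sin(2*θ)/2
This equals the proposed value -sin(2*θ)/2.
True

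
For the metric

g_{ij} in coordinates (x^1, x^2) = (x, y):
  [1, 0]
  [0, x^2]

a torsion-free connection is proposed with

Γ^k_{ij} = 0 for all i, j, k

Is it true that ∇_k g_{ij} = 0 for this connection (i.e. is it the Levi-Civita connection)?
Using ∇_k g_{ij} = ∂_k g_{ij} - Γ^m_{ki} g_{mj} - Γ^m_{kj} g_{im}:
∇_x g_{yy} = (2*x) - (0) - (0) = 2*x ≠ 0
So the connection is not metric compatible (it is not the Levi-Civita connection).
No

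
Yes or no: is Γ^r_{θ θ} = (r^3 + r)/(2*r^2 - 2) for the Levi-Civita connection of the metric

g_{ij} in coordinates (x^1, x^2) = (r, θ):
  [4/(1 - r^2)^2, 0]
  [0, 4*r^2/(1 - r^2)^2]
Γ^r_{θ θ} = (1/2) g^{rr} (∂_θ g_{rθ} + ∂_θ g_{rθ} - ∂_r g_{θθ}) = (1/2)((1 - r^2)^2/4)((0) + (0) - (-8*(r^3 + r)/(r^2 - 1)^3)) = (r^3 + r)/(r^2 - 1)
This differs from the proposed value (r^3 + r)/(2*r^2 - 2).
No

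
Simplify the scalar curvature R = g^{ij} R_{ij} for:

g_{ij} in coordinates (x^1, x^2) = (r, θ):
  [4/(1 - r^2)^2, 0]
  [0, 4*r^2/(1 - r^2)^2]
Non-zero Christoffel symbols (Γ^k_{ij} = Γ^k_{ji}):
Γ^r_{r r} = 2*r/(1 - r^2)
Γ^r_{θ θ} = (r^3 + r)/(r^2 - 1)
Γ^θ_{r θ} = (-r^2 - 1)/(r^3 - r)
Ricci tensor (R_{ij} = R^k_{ikj}): R_{rr} = -4/(r^2 - 1)^2, R_{rθ} = 0, R_{θθ} = -4*r^2/(r^2 - 1)^2
Inverse metric: g^{rr} = (1 - r^2)^2/4, g^{θθ} = (1 - r^2)^2/(4*r^2)
R = g^{ij} R_{ij} = ((1 - r^2)^2/4)(-4/(r^2 - 1)^2) + ((1 - r^2)^2/(4*r^2))(-4*r^2/(r^2 - 1)^2) = -2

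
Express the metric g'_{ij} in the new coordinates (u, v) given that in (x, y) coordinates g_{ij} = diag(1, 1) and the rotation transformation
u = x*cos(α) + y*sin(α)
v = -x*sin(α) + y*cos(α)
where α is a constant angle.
Invert the transformation: x = u*cos(α) - v*sin(α), y = u*sin(α) + v*cos(α)
g'_{ij} = (∂x^k/∂x'^i)(∂x^l/∂x'^j) g_{kl}; with g_{kl} = δ_{kl} this is Σ_k (∂x^k/∂x'^i)(∂x^k/∂x'^j).
Jacobian: ∂x/∂u = cos(α), ∂x/∂v = -sin(α), ∂y/∂u = sin(α), ∂y/∂v = cos(α)
g'_{uu} = (cos(α))(cos(α)) + (sin(α))(sin(α)) = 1
g'_{uv} = (cos(α))(-sin(α)) + (sin(α))(cos(α)) = 0
g'_{vv} = (-sin(α))(-sin(α)) + (cos(α))(cos(α)) = 1
g'_{ij} = diag(1, 1)
The Euclidean metric is invariant under rotations.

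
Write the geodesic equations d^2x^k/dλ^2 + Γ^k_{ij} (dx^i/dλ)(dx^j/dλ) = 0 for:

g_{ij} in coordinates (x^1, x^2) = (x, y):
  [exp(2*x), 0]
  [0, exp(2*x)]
Geodesic equation: d^2x^k/dλ^2 + Γ^k_{ij} (dx^i/dλ)(dx^j/dλ) = 0.
Non-zero Christoffel symbols:
Γ^x_{x x} = 1
Γ^x_{y y} = -1
Γ^y_{x y} = 1
Substituting (the symmetric pair Γ^k_{ij}, Γ^k_{ji} combines into a factor 2):
d^2x/dλ^2 + (dx/dλ)^2 - (dy/dλ)^2 = 0
d^2y/dλ^2 + 2 (dx/dλ)(dy/dλ) = 0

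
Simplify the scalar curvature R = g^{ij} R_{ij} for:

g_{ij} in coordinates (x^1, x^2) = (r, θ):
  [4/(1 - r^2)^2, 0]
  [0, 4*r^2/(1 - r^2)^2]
Non-zero Christoffel symbols (Γ^k_{ij} = Γ^k_{ji}):
Γ^r_{r r} = 2*r/(1 - r^2)
Γ^r_{θ θ} = (r^3 + r)/(r^2 - 1)
Γ^θ_{r θ} = (-r^2 - 1)/(r^3 - r)
Ricci tensor (R_{ij} = R^k_{ikj}): R_{rr} = -4/(r^2 - 1)^2, R_{rθ} = 0, R_{θθ} = -4*r^2/(r^2 - 1)^2
Inverse metric: g^{rr} = (1 - r^2)^2/4, g^{θθ} = (1 - r^2)^2/(4*r^2)
R = g^{ij} R_{ij} = ((1 - r^2)^2/4)(-4/(r^2 - 1)^2) + ((1 - r^2)^2/(4*r^2))(-4*r^2/(r^2 - 1)^2) = -2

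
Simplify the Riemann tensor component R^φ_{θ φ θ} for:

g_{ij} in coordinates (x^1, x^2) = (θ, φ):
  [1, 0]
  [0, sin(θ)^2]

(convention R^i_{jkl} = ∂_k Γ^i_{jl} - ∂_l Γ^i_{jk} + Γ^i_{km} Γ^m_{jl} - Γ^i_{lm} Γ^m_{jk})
Non-zero Christoffel symbols (Γ^k_{ij} = Γ^k_{ji}):
Γ^θ_{φ φ} = -sin(2*θ)/2
Γ^φ_{θ φ} = 1/tan(θ)
R^φ_{θ φ θ} = ∂_φ Γ^φ_{θ θ} - ∂_θ Γ^φ_{θ φ} + Γ^φ_{φ m} Γ^m_{θ θ} - Γ^φ_{θ m} Γ^m_{θ φ}
  = (0) - (-1/sin(θ)^2) + (0) - (1/tan(θ)^2) = 1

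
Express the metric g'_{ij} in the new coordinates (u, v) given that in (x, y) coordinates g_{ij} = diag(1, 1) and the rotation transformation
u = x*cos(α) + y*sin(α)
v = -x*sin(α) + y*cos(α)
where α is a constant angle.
Invert the transformation: x = u*cos(α) - v*sin(α), y = u*sin(α) + v*cos(α)
g'_{ij} = (∂x^k/∂x'^i)(∂x^l/∂x'^j) g_{kl}; with g_{kl} = δ_{kl} this is Σ_k (∂x^k/∂x'^i)(∂x^k/∂x'^j).
Jacobian: ∂x/∂u = cos(α), ∂x/∂v = -sin(α), ∂y/∂u = sin(α), ∂y/∂v = cos(α)
g'_{uu} = (cos(α))(cos(α)) + (sin(α))(sin(α)) = 1
g'_{uv} = (cos(α))(-sin(α)) + (sin(α))(cos(α)) = 0
g'_{vv} = (-sin(α))(-sin(α)) + (cos(α))(cos(α)) = 1
g'_{ij} = diag(1, 1)
The Euclidean metric is invariant under rotations.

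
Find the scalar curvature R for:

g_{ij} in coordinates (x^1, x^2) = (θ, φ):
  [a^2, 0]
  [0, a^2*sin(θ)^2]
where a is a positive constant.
Non-zero Christoffel symbols (Γ^k_{ij} = Γ^k_{ji}):
Γ^θ_{φ φ} = -sin(2*θ)/2
Γ^φ_{θ φ} = 1/tan(θ)
Ricci tensor (R_{ij} = R^k_{ikj}): R_{θθ} = 1, R_{θφ} = 0, R_{φφ} = sin(θ)^2
Inverse metric: g^{θθ} = 1/a^2, g^{φφ} = 1/(a^2*sin(θ)^2)
R = g^{ij} R_{ij} = (1/a^2)(1) + (1/(a^2*sin(θ)^2))(sin(θ)^2) = 2/a^2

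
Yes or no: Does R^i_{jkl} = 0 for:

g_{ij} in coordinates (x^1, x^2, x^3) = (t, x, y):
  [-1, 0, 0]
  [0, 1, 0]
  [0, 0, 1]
All metric components are constant, so every Christoffel symbol vanishes and R^i_{jkl} = 0.
Yes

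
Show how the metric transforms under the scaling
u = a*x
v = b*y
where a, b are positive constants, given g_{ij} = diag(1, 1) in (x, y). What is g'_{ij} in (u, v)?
Invert the transformation: x = u/a, y = v/b
g'_{ij} = (∂x^k/∂x'^i)(∂x^l/∂x'^j) g_{kl}; with g_{kl} = δ_{kl} this is Σ_k (∂x^k/∂x'^i)(∂x^k/∂x'^j).
Jacobian: ∂x/∂u = 1/a, ∂x/∂v = 0, ∂y/∂u = 0, ∂y/∂v = 1/b
g'_{uu} = (1/a)(1/a) + (0)(0) = 1/a^2
g'_{uv} = (1/a)(0) + (0)(1/b) = 0
g'_{vv} = (0)(0) + (1/b)(1/b) = 1/b^2
g'_{ij} = diag(1/a^2, 1/b^2)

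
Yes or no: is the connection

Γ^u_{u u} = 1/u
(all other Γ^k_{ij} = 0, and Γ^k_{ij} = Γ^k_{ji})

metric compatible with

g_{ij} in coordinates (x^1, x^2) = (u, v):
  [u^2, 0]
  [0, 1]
Using ∇_k g_{ij} = ∂_k g_{ij} - Γ^m_{ki} g_{mj} - Γ^m_{kj} g_{im}:
e.g. ∇_u g_{uu} = (2*u) - (u) - (u) = 0
Every component ∇_k g_{ij} vanishes: the connection is metric compatible.
Yes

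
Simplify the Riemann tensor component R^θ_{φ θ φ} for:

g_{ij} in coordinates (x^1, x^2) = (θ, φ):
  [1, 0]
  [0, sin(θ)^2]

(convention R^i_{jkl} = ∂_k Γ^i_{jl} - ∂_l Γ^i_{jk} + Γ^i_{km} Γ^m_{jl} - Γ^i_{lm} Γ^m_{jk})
Non-zero Christoffel symbols (Γ^k_{ij} = Γ^k_{ji}):
Γ^θ_{φ φ} = -sin(2*θ)/2
Γ^φ_{θ φ} = 1/tan(θ)
R^θ_{φ θ φ} = ∂_θ Γ^θ_{φ φ} - ∂_φ Γ^θ_{φ θ} + Γ^θ_{θ m} Γ^m_{φ φ} - Γ^θ_{φ m} Γ^m_{φ θ}
  = (-cos(2*θ)) - (0) + (0) - (-cos(θ)^2) = sin(θ)^2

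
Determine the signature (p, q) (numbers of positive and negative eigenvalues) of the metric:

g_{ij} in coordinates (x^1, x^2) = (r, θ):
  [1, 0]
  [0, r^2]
The metric is diagonal, so its eigenvalues are the diagonal entries: 1, r^2 (at a generic point, where coordinate-dependent entries are positive).
2 positive, 0 negative.
(2, 0) - Riemannian (positive definite)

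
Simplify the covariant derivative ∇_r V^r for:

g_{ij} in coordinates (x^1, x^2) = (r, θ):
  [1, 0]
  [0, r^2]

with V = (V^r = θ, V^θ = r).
Non-zero Christoffel symbols:
Γ^r_{θ θ} = -r
Γ^θ_{r θ} = 1/r
∇_r V^r = ∂_r V^r + Γ^r_{r j} V^j
  = (0) + (0)(θ) + (0)(r)
  = 0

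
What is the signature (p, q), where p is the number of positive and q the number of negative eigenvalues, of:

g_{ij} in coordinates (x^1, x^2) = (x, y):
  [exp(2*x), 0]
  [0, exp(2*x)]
The metric is diagonal, so its eigenvalues are the diagonal entries: exp(2*x), exp(2*x) (at a generic point, where coordinate-dependent entries are positive).
2 positive, 0 negative.
(2, 0) - Riemannian (positive definite)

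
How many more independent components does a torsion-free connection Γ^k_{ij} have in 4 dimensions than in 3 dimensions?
Independent components in n dimensions: n × n(n+1)/2 = n^2(n+1)/2.
4D: 4 × 10 = 40
3D: 3 × 6 = 18
Difference = 40 - 18 = 22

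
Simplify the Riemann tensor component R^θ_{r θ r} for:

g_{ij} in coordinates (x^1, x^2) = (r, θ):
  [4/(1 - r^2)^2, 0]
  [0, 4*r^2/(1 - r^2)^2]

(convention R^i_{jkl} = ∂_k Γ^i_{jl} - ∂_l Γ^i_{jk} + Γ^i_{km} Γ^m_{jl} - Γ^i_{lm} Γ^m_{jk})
Non-zero Christoffel symbols (Γ^k_{ij} = Γ^k_{ji}):
Γ^r_{r r} = 2*r/(1 - r^2)
Γ^r_{θ θ} = (r^3 + r)/(r^2 - 1)
Γ^θ_{r θ} = (-r^2 - 1)/(r^3 - r)
R^θ_{r θ r} = ∂_θ Γ^θ_{r r} - ∂_r Γ^θ_{r θ} + Γ^θ_{θ m} Γ^m_{r r} - Γ^θ_{r m} Γ^m_{r θ}
  = (0) - ((r^4 + 4*r^2 - 1)/(r^3 - r)^2) + (2*(r^2 + 1)/(r^2 - 1)^2) - ((r^2 + 1)^2/(r^3 - r)^2) = -4/(r^2 - 1)^2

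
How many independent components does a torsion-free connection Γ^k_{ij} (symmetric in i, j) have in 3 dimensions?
Γ^k_{ij} has n choices for the upper index and n(n+1)/2 independent symmetric lower index pairs.
Total = 3 × 3×4/2 = 3 × 6 = 18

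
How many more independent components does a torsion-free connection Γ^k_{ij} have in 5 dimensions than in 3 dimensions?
Independent components in n dimensions: n × n(n+1)/2 = n^2(n+1)/2.
5D: 5 × 15 = 75
3D: 3 × 6 = 18
Difference = 75 - 18 = 57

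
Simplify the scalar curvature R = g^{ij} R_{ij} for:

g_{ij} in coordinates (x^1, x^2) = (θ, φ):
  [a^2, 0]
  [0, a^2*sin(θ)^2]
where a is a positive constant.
Non-zero Christoffel symbols (Γ^k_{ij} = Γ^k_{ji}):
Γ^θ_{φ φ} = -sin(2*θ)/2
Γ^φ_{θ φ} = 1/tan(θ)
Ricci tensor (R_{ij} = R^k_{ikj}): R_{θθ} = 1, R_{θφ} = 0, R_{φφ} = sin(θ)^2
Inverse metric: g^{θθ} = 1/a^2, g^{φφ} = 1/(a^2*sin(θ)^2)
R = g^{ij} R_{ij} = (1/a^2)(1) + (1/(a^2*sin(θ)^2))(sin(θ)^2) = 2/a^2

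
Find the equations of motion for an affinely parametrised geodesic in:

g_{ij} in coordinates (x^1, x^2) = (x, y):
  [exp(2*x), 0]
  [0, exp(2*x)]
Geodesic equation: d^2x^k/dλ^2 + Γ^k_{ij} (dx^i/dλ)(dx^j/dλ) = 0.
Non-zero Christoffel symbols:
Γ^x_{x x} = 1
Γ^x_{y y} = -1
Γ^y_{x y} = 1
Substituting (the symmetric pair Γ^k_{ij}, Γ^k_{ji} combines into a factor 2):
d^2x/dλ^2 + (dx/dλ)^2 - (dy/dλ)^2 = 0
d^2y/dλ^2 + 2 (dx/dλ)(dy/dλ) = 0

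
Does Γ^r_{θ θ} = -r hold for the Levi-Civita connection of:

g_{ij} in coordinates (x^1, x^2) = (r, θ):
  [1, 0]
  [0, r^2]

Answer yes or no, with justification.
Γ^r_{θ θ} = (1/2) g^{rr} (∂_θ g_{rθ} + ∂_θ g_{rθ} - ∂_r g_{θθ}) = (1/2)(1)((0) + (0) - (2*r)) = -r
This equals the proposed value -r.
Yes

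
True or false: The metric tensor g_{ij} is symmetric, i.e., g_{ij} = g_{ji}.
By definition the metric is a symmetric bilinear form, g_{ij} = g_{ji}.
True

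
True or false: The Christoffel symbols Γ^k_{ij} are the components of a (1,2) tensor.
Under a change of coordinates Γ picks up an inhomogeneous term ∂²x/∂x'∂x'; e.g. Γ = 0 in Cartesian coordinates but Γ^r_{θθ} = -r in polar coordinates on the same flat plane.
False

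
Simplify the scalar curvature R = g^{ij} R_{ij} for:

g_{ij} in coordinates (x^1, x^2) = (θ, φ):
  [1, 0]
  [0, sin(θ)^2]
Non-zero Christoffel symbols (Γ^k_{ij} = Γ^k_{ji}):
Γ^θ_{φ φ} = -sin(2*θ)/2
Γ^φ_{θ φ} = 1/tan(θ)
Ricci tensor (R_{ij} = R^k_{ikj}): R_{θθ} = 1, R_{θφ} = 0, R_{φφ} = sin(θ)^2
Inverse metric: g^{θθ} = 1, g^{φφ} = 1/sin(θ)^2
R = g^{ij} R_{ij} = (1)(1) + (1/sin(θ)^2)(sin(θ)^2) = 2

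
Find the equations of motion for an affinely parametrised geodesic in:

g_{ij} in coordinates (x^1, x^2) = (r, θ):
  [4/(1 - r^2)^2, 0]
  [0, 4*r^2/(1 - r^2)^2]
Geodesic equation: d^2x^k/dλ^2 + Γ^k_{ij} (dx^i/dλ)(dx^j/dλ) = 0.
Non-zero Christoffel symbols:
Γ^r_{r r} = 2*r/(1 - r^2)
Γ^r_{θ θ} = (r^3 + r)/(r^2 - 1)
Γ^θ_{r θ} = (-r^2 - 1)/(r^3 - r)
Substituting (the symmetric pair Γ^k_{ij}, Γ^k_{ji} combines into a factor 2):
d^2r/dλ^2 + (2*r/(1 - r^2)) (dr/dλ)^2 + ((r^3 + r)/(r^2 - 1)) (dθ/dλ)^2 = 0
d^2θ/dλ^2 + ((-2*r^2 - 2)/(r^3 - r)) (dr/dλ)(dθ/dλ) = 0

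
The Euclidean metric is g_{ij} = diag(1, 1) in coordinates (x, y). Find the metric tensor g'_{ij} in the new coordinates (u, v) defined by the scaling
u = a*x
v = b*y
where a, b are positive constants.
Invert the transformation: x = u/a, y = v/b
g'_{ij} = (∂x^k/∂x'^i)(∂x^l/∂x'^j) g_{kl}; with g_{kl} = δ_{kl} this is Σ_k (∂x^k/∂x'^i)(∂x^k/∂x'^j).
Jacobian: ∂x/∂u = 1/a, ∂x/∂v = 0, ∂y/∂u = 0, ∂y/∂v = 1/b
g'_{uu} = (1/a)(1/a) + (0)(0) = 1/a^2
g'_{uv} = (1/a)(0) + (0)(1/b) = 0
g'_{vv} = (0)(0) + (1/b)(1/b) = 1/b^2
g'_{ij} = diag(1/a^2, 1/b^2)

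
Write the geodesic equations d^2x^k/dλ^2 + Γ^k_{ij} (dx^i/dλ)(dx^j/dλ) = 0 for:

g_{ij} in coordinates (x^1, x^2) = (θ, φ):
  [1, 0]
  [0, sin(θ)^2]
Geodesic equation: d^2x^k/dλ^2 + Γ^k_{ij} (dx^i/dλ)(dx^j/dλ) = 0.
Non-zero Christoffel symbols:
Γ^θ_{φ φ} = -sin(2*θ)/2
Γ^φ_{θ φ} = 1/tan(θ)
Substituting (the symmetric pair Γ^k_{ij}, Γ^k_{ji} combines into a factor 2):
d^2θ/dλ^2 - (sin(2*θ)/2) (dφ/dλ)^2 = 0
d^2φ/dλ^2 + (2/tan(θ)) (dθ/dλ)(dφ/dλ) = 0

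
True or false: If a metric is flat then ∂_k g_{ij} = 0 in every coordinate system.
Flatness means R^i_{jkl} = 0; the components can still vary, e.g. the flat plane in polar coordinates has g_{θθ} = r^2.
False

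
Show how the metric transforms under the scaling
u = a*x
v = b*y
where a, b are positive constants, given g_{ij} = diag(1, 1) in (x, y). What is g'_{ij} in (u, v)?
Invert the transformation: x = u/a, y = v/b
g'_{ij} = (∂x^k/∂x'^i)(∂x^l/∂x'^j) g_{kl}; with g_{kl} = δ_{kl} this is Σ_k (∂x^k/∂x'^i)(∂x^k/∂x'^j).
Jacobian: ∂x/∂u = 1/a, ∂x/∂v = 0, ∂y/∂u = 0, ∂y/∂v = 1/b
g'_{uu} = (1/a)(1/a) + (0)(0) = 1/a^2
g'_{uv} = (1/a)(0) + (0)(1/b) = 0
g'_{vv} = (0)(0) + (1/b)(1/b) = 1/b^2
g'_{ij} = diag(1/a^2, 1/b^2)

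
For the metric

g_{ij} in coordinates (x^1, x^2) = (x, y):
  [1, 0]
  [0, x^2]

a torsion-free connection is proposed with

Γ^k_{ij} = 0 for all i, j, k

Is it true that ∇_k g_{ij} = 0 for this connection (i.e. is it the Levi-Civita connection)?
Using ∇_k g_{ij} = ∂_k g_{ij} - Γ^m_{ki} g_{mj} - Γ^m_{kj} g_{im}:
∇_x g_{yy} = (2*x) - (0) - (0) = 2*x ≠ 0
So the connection is not metric compatible (it is not the Levi-Civita connection).
No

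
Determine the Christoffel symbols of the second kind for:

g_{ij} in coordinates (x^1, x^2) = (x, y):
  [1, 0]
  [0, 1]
Using Γ^k_{ij} = (1/2) g^{km} (∂_i g_{mj} + ∂_j g_{mi} - ∂_m g_{ij}); the metric is diagonal, so only the m = k term contributes.
Every metric component is constant, so all ∂_m g_{ij} = 0 and every Christoffel symbol vanishes.
All Christoffel symbols are zero.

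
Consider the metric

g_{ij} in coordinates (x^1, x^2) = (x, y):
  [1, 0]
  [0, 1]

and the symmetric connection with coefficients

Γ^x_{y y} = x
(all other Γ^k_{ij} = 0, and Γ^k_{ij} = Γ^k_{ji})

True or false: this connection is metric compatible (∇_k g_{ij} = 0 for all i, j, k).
Using ∇_k g_{ij} = ∂_k g_{ij} - Γ^m_{ki} g_{mj} - Γ^m_{kj} g_{im}:
∇_y g_{xy} = (0) - (0) - (x) = -x ≠ 0
So the connection is not metric compatible (it is not the Levi-Civita connection).
False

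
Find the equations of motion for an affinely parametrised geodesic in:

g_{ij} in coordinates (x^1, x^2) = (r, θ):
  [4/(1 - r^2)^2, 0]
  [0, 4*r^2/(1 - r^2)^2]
Geodesic equation: d^2x^k/dλ^2 + Γ^k_{ij} (dx^i/dλ)(dx^j/dλ) = 0.
Non-zero Christoffel symbols:
Γ^r_{r r} = 2*r/(1 - r^2)
Γ^r_{θ θ} = (r^3 + r)/(r^2 - 1)
Γ^θ_{r θ} = (-r^2 - 1)/(r^3 - r)
Substituting (the symmetric pair Γ^k_{ij}, Γ^k_{ji} combines into a factor 2):
d^2r/dλ^2 + (2*r/(1 - r^2)) (dr/dλ)^2 + ((r^3 + r)/(r^2 - 1)) (dθ/dλ)^2 = 0
d^2θ/dλ^2 + ((-2*r^2 - 2)/(r^3 - r)) (dr/dλ)(dθ/dλ) = 0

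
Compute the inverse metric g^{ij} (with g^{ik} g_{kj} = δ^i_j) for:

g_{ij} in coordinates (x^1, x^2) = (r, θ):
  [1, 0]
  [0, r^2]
The metric is diagonal, so g^{ij} is diagonal with entries 1/g_{ii}: diag(1, 1/(r^2)).
g^{ij}:
  [1, 0]
  [0, 1/r^2]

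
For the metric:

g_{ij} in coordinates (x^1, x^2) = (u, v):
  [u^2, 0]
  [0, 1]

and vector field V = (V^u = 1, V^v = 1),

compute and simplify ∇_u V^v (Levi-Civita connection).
Non-zero Christoffel symbols:
Γ^u_{u u} = 1/u
∇_u V^v = ∂_u V^v + Γ^v_{u j} V^j
  = (0) + (0)(1) + (0)(1)
  = 0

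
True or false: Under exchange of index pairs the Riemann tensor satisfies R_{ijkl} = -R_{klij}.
The pair-exchange symmetry has a plus sign: R_{ijkl} = +R_{klij}.
False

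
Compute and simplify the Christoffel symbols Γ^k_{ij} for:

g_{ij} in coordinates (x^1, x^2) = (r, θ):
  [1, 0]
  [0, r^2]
Using Γ^k_{ij} = (1/2) g^{km} (∂_i g_{mj} + ∂_j g_{mi} - ∂_m g_{ij}); the metric is diagonal, so only the m = k term contributes.
Non-zero symbols (using the symmetry Γ^k_{ij} = Γ^k_{ji}):
Γ^r_{θ θ} = (1/2) g^{rr} (∂_θ g_{rθ} + ∂_θ g_{rθ} - ∂_r g_{θθ}) = (1/2)(1)((0) + (0) - (2*r)) = -r
Γ^θ_{r θ} = (1/2) g^{θθ} (∂_r g_{θθ} + ∂_θ g_{θr} - ∂_θ g_{rθ}) = (1/2)(1/r^2)((2*r) + (0) - (0)) = 1/r
All other Christoffel symbols are zero.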